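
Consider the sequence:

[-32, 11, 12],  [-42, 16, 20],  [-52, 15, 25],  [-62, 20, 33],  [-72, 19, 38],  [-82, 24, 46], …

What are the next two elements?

First entry — −10 each step: -32, -42, -52, -62, -72, -82 → -92 → -102.
Second entry: 11, 16, 15, 20, 19, 24 → 23 → 28 (alternating steps +5, −1, +5, −1, …).
Third entry: alternating steps +8, +5, +8, +5, …, so 12, 20, 25, 33, 38, 46 → 51 → 59.
So the next two elements are [-92, 23, 51] and [-102, 28, 59].

[-92, 23, 51], [-102, 28, 59]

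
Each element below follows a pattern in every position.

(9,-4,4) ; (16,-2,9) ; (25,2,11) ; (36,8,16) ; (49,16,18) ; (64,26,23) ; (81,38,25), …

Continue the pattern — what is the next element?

(100,52,30)

First part: perfect squares: 3², 4², 5², …; 9, 16, 25, 36, 49, 64, 81 → 100.
Second part: -4, -2, 2, 8, 16, 26, 38 → 52 (differences are 2, 4, 6, … (increasing by 2 each time)).
Third part: alternating steps +5, +2, +5, +2, …; 4, 9, 11, 16, 18, 23, 25 → 30.
Putting it together: (100,52,30).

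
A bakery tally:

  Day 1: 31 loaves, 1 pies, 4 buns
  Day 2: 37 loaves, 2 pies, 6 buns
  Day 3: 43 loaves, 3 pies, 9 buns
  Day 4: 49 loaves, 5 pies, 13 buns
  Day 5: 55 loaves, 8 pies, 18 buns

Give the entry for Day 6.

61 loaves, 13 pies, 24 buns

Loaves — +6 each step: 31, 37, 43, 49, 55 → 61.
Pies: each term is the sum of the two before it, so 1, 2, 3, 5, 8 → 13.
Buns: differences are 2, 3, 4, … (increasing by 1 each time), so 4, 6, 9, 13, 18 → 24.
Putting it together: 61 loaves, 13 pies, 24 buns.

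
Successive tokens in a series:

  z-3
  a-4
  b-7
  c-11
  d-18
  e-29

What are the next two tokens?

For the letter, letters move forward 1 place in the alphabet, wrapping Z→A: z, a, b, c, d, e → f → g.
Second component: each term is the sum of the two before it, so 3, 4, 7, 11, 18, 29 → 47 → 76.
So the next two tokens are f-47 and g-76.

f-47, g-76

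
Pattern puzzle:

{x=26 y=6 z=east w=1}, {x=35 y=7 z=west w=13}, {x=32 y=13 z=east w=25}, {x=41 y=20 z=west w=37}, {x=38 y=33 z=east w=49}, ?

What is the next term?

{x=47 y=53 z=west w=61}

X: alternating steps +9, −3, +9, −3, …, so 26, 35, 32, 41, 38 → 47.
Y: each term is the sum of the two before it, so 6, 7, 13, 20, 33 → 53.
Z — alternates east ↔ west: east, west, east, west, east → west.
For the w, +12 each step: 1, 13, 25, 37, 49 → 61.
Putting it together: {x=47 y=53 z=west w=61}.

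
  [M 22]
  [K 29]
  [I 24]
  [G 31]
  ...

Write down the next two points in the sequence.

[E 26], [C 33]

Letter: letters move back 2 places in the alphabet; M, K, I, G → E → C.
For the second slot, alternating steps +7, −5, +7, −5, …: 22, 29, 24, 31 → 26 → 33.
So the next two points are [E 26] and [C 33].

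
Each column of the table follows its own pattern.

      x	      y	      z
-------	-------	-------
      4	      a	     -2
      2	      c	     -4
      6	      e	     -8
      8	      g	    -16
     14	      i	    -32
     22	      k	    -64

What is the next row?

36  m  -128

Column x: each term is the sum of the two before it, so 4, 2, 6, 8, 14, 22 → 36.
Column y — letters move forward 2 places in the alphabet: a, c, e, g, i, k → m.
Column z: ×2 each step, so -2, -4, -8, -16, -32, -64 → -128.
Combining the parts gives 36  m  -128.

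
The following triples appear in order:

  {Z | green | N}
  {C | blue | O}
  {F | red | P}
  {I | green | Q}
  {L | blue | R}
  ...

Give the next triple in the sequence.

For the first letter, letters move forward 3 places in the alphabet, wrapping Z→A: Z, C, F, I, L → O.
For the colour, repeats green → blue → red: green, blue, red, green, blue → red.
For the second letter, letters move forward 1 place in the alphabet: N, O, P, Q, R → S.
So the next triple is {O | red | S}.

{O | red | S}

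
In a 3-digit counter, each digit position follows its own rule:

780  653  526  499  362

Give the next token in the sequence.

235

For the first digit, −1 each step, mod 10: 7, 6, 5, 4, 3 → 2.
Second digit: −3 each step, mod 10, so 8, 5, 2, 9, 6 → 3.
Third digit — +3 each step, mod 10: 0, 3, 6, 9, 2 → 5.
Putting it together: 235.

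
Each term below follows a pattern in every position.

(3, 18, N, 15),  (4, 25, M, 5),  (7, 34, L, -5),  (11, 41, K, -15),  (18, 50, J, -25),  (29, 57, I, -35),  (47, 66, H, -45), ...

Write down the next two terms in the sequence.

First coordinate: 3, 4, 7, 11, 18, 29, 47 → 76 → 123 (each term is the sum of the two before it).
Second coordinate — alternating steps +7, +9, +7, +9, …: 18, 25, 34, 41, 50, 57, 66 → 73 → 82.
Letter — letters move back 1 place in the alphabet: N, M, L, K, J, I, H → G → F.
Fourth coordinate goes 15, 5, -5, -15, -25, -35, -45 → -55 → -65 (−10 each step).
So the next two terms are (76, 73, G, -55) and (123, 82, F, -65).

(76, 73, G, -55), (123, 82, F, -65)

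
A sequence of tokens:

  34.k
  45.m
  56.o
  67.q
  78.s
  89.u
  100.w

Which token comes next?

111.y

First component — +11 each step: 34, 45, 56, 67, 78, 89, 100 → 111.
Letter goes k, m, o, q, s, u, w → y (letters move forward 2 places in the alphabet).
Combining the parts gives 111.y.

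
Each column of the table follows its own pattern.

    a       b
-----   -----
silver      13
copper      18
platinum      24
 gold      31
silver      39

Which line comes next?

copper  48

Column a: repeats silver → copper → platinum → gold; silver, copper, platinum, gold, silver → copper.
Column b: 13, 18, 24, 31, 39 → 48 (differences are 5, 6, 7, … (increasing by 1 each time)).
Putting it together: copper  48.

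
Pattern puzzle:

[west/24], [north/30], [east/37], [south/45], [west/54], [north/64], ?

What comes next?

[east/75]

Direction — repeats west → north → east → south: west, north, east, south, west, north → east.
Second coordinate: 24, 30, 37, 45, 54, 64 → 75 (differences are 6, 7, 8, … (increasing by 1 each time)).
So the next element is [east/75].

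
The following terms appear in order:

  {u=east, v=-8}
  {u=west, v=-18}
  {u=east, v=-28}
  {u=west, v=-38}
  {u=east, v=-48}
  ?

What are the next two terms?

U goes east, west, east, west, east → west → east (alternates east ↔ west).
V: −10 each step; -8, -18, -28, -38, -48 → -58 → -68.
Putting the parts together: {u=west, v=-58} and then {u=east, v=-68}.

{u=west, v=-58}, {u=east, v=-68}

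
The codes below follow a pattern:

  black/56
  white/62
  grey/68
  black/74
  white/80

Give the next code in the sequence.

Shade goes black, white, grey, black, white → grey (repeats black → white → grey).
For the second component, +6 each step: 56, 62, 68, 74, 80 → 86.
Combining the parts gives grey/86.

grey/86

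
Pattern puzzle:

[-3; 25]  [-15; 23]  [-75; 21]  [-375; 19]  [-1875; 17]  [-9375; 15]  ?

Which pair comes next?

[-46875; 13]

First slot: -3, -15, -75, -375, -1875, -9375 → -46875 (×5 each step).
Second slot — −2 each step: 25, 23, 21, 19, 17, 15 → 13.
Putting it together: [-46875; 13].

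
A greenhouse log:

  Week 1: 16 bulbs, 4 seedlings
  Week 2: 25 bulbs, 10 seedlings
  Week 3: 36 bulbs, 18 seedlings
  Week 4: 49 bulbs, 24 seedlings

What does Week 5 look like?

Bulbs — perfect squares: 4², 5², 6², …: 16, 25, 36, 49 → 64.
Seedlings: alternating steps +6, +8, +6, +8, …; 4, 10, 18, 24 → 32.
Combining the parts gives 64 bulbs, 32 seedlings.

64 bulbs, 32 seedlings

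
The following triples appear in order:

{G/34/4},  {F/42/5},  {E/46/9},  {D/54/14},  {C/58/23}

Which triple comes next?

Letter: letters move back 1 place in the alphabet; G, F, E, D, C → B.
Second entry: 34, 42, 46, 54, 58 → 66 (alternating steps +8, +4, +8, +4, …).
Third entry: 4, 5, 9, 14, 23 → 37 (each term is the sum of the two before it).
So the next triple is {B/66/37}.

{B/66/37}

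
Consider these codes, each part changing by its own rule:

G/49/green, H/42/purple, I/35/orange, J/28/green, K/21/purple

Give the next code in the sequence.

L/14/orange

For the letter, letters move forward 1 place in the alphabet: G, H, I, J, K → L.
For the second component, −7 each step: 49, 42, 35, 28, 21 → 14.
Colour: repeats green → purple → orange, so green, purple, orange, green, purple → orange.
Putting it together: L/14/orange.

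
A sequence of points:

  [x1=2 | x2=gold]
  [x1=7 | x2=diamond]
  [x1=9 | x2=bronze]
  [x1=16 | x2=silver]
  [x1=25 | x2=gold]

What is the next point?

For the x1, each term is the sum of the two before it: 2, 7, 9, 16, 25 → 41.
X2: repeats gold → diamond → bronze → silver; gold, diamond, bronze, silver, gold → diamond.
So the next point is [x1=41 | x2=diamond].

[x1=41 | x2=diamond]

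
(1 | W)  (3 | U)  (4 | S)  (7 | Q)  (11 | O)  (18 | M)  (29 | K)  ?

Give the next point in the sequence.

First slot goes 1, 3, 4, 7, 11, 18, 29 → 47 (each term is the sum of the two before it).
Letter goes W, U, S, Q, O, M, K → I (letters move back 2 places in the alphabet).
Combining the parts gives (47 | I).

(47 | I)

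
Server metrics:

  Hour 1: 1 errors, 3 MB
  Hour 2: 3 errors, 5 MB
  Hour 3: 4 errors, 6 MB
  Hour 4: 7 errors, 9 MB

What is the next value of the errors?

Errors goes 1, 3, 4, 7 → 11 (each term is the sum of the two before it).

11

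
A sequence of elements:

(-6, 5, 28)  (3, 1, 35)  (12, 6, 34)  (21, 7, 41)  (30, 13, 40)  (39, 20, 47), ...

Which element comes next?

First value: +9 each step, so -6, 3, 12, 21, 30, 39 → 48.
Second value goes 5, 1, 6, 7, 13, 20 → 33 (each term is the sum of the two before it).
Third value: alternating steps +7, −1, +7, −1, …, so 28, 35, 34, 41, 40, 47 → 46.
Combining the parts gives (48, 33, 46).

(48, 33, 46)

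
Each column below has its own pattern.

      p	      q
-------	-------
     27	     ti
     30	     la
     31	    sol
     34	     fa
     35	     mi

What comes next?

38  re

Column p: 27, 30, 31, 34, 35 → 38 (alternating steps +3, +1, +3, +1, …).
Column q goes ti, la, sol, fa, mi → re (runs backward through the solfège scale do→ti).
Combining the parts gives 38  re.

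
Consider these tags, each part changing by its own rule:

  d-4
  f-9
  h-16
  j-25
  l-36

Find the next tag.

n-49

Letter: letters move forward 2 places in the alphabet; d, f, h, j, l → n.
Second component: 4, 9, 16, 25, 36 → 49 (perfect squares: 2², 3², 4², …).
Putting it together: n-49.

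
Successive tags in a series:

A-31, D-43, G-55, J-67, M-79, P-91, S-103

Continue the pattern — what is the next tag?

Letter: letters move forward 3 places in the alphabet, so A, D, G, J, M, P, S → V.
Second component: 31, 43, 55, 67, 79, 91, 103 → 115 (+12 each step).
Putting it together: V-115.

V-115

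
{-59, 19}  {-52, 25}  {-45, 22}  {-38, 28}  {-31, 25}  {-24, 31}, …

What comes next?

{-17, 28}

First value: +7 each step, so -59, -52, -45, -38, -31, -24 → -17.
For the second value, alternating steps +6, −3, +6, −3, …: 19, 25, 22, 28, 25, 31 → 28.
Putting it together: {-17, 28}.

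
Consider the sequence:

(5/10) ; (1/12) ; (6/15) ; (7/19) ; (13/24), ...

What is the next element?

First coordinate: 5, 1, 6, 7, 13 → 20 (each term is the sum of the two before it).
Second coordinate: differences are 2, 3, 4, … (increasing by 1 each time), so 10, 12, 15, 19, 24 → 30.
So the next element is (20/30).

(20/30)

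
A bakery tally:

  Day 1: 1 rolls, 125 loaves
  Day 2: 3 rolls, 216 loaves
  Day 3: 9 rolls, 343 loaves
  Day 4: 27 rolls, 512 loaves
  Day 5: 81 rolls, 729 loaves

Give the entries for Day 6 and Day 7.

243 rolls, 1000 loaves; 729 rolls, 1331 loaves

For the rolls, ×3 each step: 1, 3, 9, 27, 81 → 243 → 729.
Loaves: perfect cubes: 5³, 6³, 7³, …; 125, 216, 343, 512, 729 → 1000 → 1331.
So the next two rows are 243 rolls, 1000 loaves and 729 rolls, 1331 loaves.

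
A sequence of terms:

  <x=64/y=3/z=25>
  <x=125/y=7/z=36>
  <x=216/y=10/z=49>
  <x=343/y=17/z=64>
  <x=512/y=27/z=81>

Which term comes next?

X — perfect cubes: 4³, 5³, 6³, …: 64, 125, 216, 343, 512 → 729.
Y — each term is the sum of the two before it: 3, 7, 10, 17, 27 → 44.
Z: 25, 36, 49, 64, 81 → 100 (perfect squares: 5², 6², 7², …).
Combining the parts gives <x=729/y=44/z=100>.

<x=729/y=44/z=100>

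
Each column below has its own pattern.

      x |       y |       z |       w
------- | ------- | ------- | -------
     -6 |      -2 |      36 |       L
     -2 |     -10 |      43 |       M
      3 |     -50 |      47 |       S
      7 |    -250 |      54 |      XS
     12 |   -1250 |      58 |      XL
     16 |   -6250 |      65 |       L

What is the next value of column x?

21

Column x — alternating steps +4, +5, +4, +5, …: -6, -2, 3, 7, 12, 16 → 21.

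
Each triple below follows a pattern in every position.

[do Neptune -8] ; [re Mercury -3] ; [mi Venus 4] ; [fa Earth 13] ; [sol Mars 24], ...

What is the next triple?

Note — runs through the solfège scale do→ti: do, re, mi, fa, sol → la.
Planet: Neptune, Mercury, Venus, Earth, Mars → Jupiter (runs through the planets Mercury→Neptune).
Third value goes -8, -3, 4, 13, 24 → 37 (differences are 5, 7, 9, … (increasing by 2 each time)).
Putting it together: [la Jupiter 37].

[la Jupiter 37]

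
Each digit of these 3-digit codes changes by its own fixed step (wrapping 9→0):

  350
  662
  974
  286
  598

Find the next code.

For the first digit, +3 each step, mod 10: 3, 6, 9, 2, 5 → 8.
Second digit: 5, 6, 7, 8, 9 → 0 (+1 each step, mod 10).
Third digit: +2 each step, mod 10, so 0, 2, 4, 6, 8 → 0.
Combining the parts gives 800.

800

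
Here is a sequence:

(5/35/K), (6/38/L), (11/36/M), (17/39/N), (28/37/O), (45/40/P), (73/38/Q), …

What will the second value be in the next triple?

41

First value: each term is the sum of the two before it; 5, 6, 11, 17, 28, 45, 73 → 118.
Second value: alternating steps +3, −2, +3, −2, …, so 35, 38, 36, 39, 37, 40, 38 → 41.
Letter goes K, L, M, N, O, P, Q → R (letters move forward 1 place in the alphabet).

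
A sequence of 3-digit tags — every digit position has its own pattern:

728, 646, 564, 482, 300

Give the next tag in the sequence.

For the first digit, −1 each step, mod 10: 7, 6, 5, 4, 3 → 2.
Second digit: +2 each step, mod 10; 2, 4, 6, 8, 0 → 2.
For the third digit, −2 each step, mod 10: 8, 6, 4, 2, 0 → 8.
Putting it together: 228.

228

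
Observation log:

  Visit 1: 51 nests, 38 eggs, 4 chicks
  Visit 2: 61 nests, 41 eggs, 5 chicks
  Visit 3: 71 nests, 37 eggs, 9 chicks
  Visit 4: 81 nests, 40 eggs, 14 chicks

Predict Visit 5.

Nests: 51, 61, 71, 81 → 91 (+10 each step).
Eggs: alternating steps +3, −4, +3, −4, …; 38, 41, 37, 40 → 36.
Chicks goes 4, 5, 9, 14 → 23 (each term is the sum of the two before it).
So the next record is 91 nests, 36 eggs, 23 chicks.

91 nests, 36 eggs, 23 chicks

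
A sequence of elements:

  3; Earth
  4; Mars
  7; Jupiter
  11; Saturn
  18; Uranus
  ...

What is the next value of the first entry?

29

First entry: each term is the sum of the two before it, so 3, 4, 7, 11, 18 → 29.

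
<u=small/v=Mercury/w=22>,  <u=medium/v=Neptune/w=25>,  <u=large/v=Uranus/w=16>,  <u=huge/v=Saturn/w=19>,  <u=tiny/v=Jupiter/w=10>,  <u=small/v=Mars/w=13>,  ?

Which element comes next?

<u=medium/v=Earth/w=4>

For the u, repeats small → medium → large → huge → tiny: small, medium, large, huge, tiny, small → medium.
For the v, runs backward through the planets Mercury→Neptune: Mercury, Neptune, Uranus, Saturn, Jupiter, Mars → Earth.
For the w, alternating steps +3, −9, +3, −9, …: 22, 25, 16, 19, 10, 13 → 4.
Combining the parts gives <u=medium/v=Earth/w=4>.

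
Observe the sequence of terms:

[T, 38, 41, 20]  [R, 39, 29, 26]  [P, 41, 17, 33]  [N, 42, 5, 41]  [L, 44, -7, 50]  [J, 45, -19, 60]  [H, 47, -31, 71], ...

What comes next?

For the letter, letters move back 2 places in the alphabet: T, R, P, N, L, J, H → F.
Second value goes 38, 39, 41, 42, 44, 45, 47 → 48 (alternating steps +1, +2, +1, +2, …).
For the third value, −12 each step: 41, 29, 17, 5, -7, -19, -31 → -43.
Fourth value: differences are 6, 7, 8, … (increasing by 1 each time), so 20, 26, 33, 41, 50, 60, 71 → 83.
So the next term is [F, 48, -43, 83].

[F, 48, -43, 83]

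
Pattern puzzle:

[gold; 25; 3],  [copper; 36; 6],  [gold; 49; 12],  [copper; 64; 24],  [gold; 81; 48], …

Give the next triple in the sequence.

[copper; 100; 96]

Metal — alternates gold ↔ copper: gold, copper, gold, copper, gold → copper.
Second value: perfect squares: 5², 6², 7², …; 25, 36, 49, 64, 81 → 100.
Third value — ×2 each step: 3, 6, 12, 24, 48 → 96.
Combining the parts gives [copper; 100; 96].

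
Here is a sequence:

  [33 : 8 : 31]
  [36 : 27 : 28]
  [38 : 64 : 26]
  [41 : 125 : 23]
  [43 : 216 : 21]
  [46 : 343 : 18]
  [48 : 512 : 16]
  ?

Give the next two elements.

First coordinate: 33, 36, 38, 41, 43, 46, 48 → 51 → 53 (alternating steps +3, +2, +3, +2, …).
Second coordinate: 8, 27, 64, 125, 216, 343, 512 → 729 → 1000 (perfect cubes: 2³, 3³, 4³, …).
Third coordinate: together with the first coordinate always sums to 64, so 31, 28, 26, 23, 21, 18, 16 → 13 → 11.
Putting the parts together: [51 : 729 : 13] and then [53 : 1000 : 11].

[51 : 729 : 13], [53 : 1000 : 11]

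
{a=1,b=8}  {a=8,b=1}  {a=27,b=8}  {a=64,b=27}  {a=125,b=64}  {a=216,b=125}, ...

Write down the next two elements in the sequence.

A — perfect cubes: 1³, 2³, 3³, …: 1, 8, 27, 64, 125, 216 → 343 → 512.
B — always the previous value of the a: 8, 1, 8, 27, 64, 125 → 216 → 343.
Putting the parts together: {a=343,b=216} and then {a=512,b=343}.

{a=343,b=216}, {a=512,b=343}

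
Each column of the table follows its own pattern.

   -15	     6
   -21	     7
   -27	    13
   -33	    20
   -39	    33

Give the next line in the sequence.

-45  53

First component — −6 each step: -15, -21, -27, -33, -39 → -45.
Second component — each term is the sum of the two before it: 6, 7, 13, 20, 33 → 53.
So the next line is -45  53.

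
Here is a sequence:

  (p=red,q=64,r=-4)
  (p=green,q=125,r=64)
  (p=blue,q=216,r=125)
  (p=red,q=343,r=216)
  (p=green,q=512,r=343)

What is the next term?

P — repeats red → green → blue: red, green, blue, red, green → blue.
Q: perfect cubes: 4³, 5³, 6³, …, so 64, 125, 216, 343, 512 → 729.
R goes -4, 64, 125, 216, 343 → 512 (always the previous value of the q).
Putting it together: (p=blue,q=729,r=512).

(p=blue,q=729,r=512)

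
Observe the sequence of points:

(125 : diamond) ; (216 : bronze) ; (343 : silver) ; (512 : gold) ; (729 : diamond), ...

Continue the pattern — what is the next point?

(1000 : bronze)

First value — perfect cubes: 5³, 6³, 7³, …: 125, 216, 343, 512, 729 → 1000.
Rank: repeats diamond → bronze → silver → gold; diamond, bronze, silver, gold, diamond → bronze.
So the next point is (1000 : bronze).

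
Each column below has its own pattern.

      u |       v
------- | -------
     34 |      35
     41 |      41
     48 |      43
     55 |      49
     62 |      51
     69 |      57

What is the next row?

For the column u, +7 each step: 34, 41, 48, 55, 62, 69 → 76.
Column v — alternating steps +6, +2, +6, +2, …: 35, 41, 43, 49, 51, 57 → 59.
Putting it together: 76  59.

76  59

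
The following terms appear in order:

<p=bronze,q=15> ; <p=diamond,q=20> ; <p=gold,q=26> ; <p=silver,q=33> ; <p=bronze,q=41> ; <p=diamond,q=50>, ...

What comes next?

P — repeats bronze → diamond → gold → silver: bronze, diamond, gold, silver, bronze, diamond → gold.
Q goes 15, 20, 26, 33, 41, 50 → 60 (differences are 5, 6, 7, … (increasing by 1 each time)).
Combining the parts gives <p=gold,q=60>.

<p=gold,q=60>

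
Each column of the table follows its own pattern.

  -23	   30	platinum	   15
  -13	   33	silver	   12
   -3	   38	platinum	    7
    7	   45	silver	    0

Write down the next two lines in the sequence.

For the first component, +10 each step: -23, -13, -3, 7 → 17 → 27.
Second component: differences are 3, 5, 7, … (increasing by 2 each time); 30, 33, 38, 45 → 54 → 65.
Metal: platinum, silver, platinum, silver → platinum → silver (alternates platinum ↔ silver).
Fourth component: together with the second component always sums to 45; 15, 12, 7, 0 → -9 → -20.
Putting the parts together: 17  54  platinum  -9 and then 27  65  silver  -20.

17  54  platinum  -9; 27  65  silver  -20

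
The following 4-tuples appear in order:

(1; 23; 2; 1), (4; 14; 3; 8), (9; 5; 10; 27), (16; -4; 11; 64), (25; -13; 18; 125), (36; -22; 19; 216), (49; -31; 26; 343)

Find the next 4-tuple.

(64; -40; 27; 512)

First value goes 1, 4, 9, 16, 25, 36, 49 → 64 (perfect squares: 1², 2², 3², …).
Second value: −9 each step; 23, 14, 5, -4, -13, -22, -31 → -40.
Third value: 2, 3, 10, 11, 18, 19, 26 → 27 (alternating steps +1, +7, +1, +7, …).
Fourth value: perfect cubes: 1³, 2³, 3³, …, so 1, 8, 27, 64, 125, 216, 343 → 512.
So the next 4-tuple is (64; -40; 27; 512).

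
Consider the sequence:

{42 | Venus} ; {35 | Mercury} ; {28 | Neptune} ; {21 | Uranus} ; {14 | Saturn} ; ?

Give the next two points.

First value goes 42, 35, 28, 21, 14 → 7 → 0 (−7 each step).
Planet: runs backward through the planets Mercury→Neptune, so Venus, Mercury, Neptune, Uranus, Saturn → Jupiter → Mars.
So the next two points are {7 | Jupiter} and {0 | Mars}.

{7 | Jupiter}, {0 | Mars}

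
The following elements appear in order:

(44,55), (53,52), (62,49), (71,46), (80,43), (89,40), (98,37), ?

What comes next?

First entry: +9 each step; 44, 53, 62, 71, 80, 89, 98 → 107.
For the second entry, −3 each step: 55, 52, 49, 46, 43, 40, 37 → 34.
Putting it together: (107,34).

(107,34)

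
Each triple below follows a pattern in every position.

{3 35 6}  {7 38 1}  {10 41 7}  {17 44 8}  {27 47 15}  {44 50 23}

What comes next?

First component goes 3, 7, 10, 17, 27, 44 → 71 (each term is the sum of the two before it).
For the second component, +3 each step: 35, 38, 41, 44, 47, 50 → 53.
Third component: each term is the sum of the two before it; 6, 1, 7, 8, 15, 23 → 38.
Combining the parts gives {71 53 38}.

{71 53 38}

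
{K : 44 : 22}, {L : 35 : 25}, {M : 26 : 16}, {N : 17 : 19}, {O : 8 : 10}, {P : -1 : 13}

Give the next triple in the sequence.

Letter goes K, L, M, N, O, P → Q (letters move forward 1 place in the alphabet).
Second entry: −9 each step; 44, 35, 26, 17, 8, -1 → -10.
Third entry: alternating steps +3, −9, +3, −9, …; 22, 25, 16, 19, 10, 13 → 4.
So the next triple is {Q : -10 : 4}.

{Q : -10 : 4}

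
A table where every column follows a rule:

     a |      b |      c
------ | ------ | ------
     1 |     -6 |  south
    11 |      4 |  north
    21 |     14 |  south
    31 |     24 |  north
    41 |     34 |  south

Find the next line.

Column a goes 1, 11, 21, 31, 41 → 51 (+10 each step).
For the column b, always 7 less than the column a: -6, 4, 14, 24, 34 → 44.
For the column c, alternates south ↔ north: south, north, south, north, south → north.
Combining the parts gives 51  44  north.

51  44  north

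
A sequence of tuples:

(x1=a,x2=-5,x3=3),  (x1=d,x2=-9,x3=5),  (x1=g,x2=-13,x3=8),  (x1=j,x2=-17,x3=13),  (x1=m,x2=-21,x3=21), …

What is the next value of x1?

X1 — letters move forward 3 places in the alphabet: a, d, g, j, m → p.

p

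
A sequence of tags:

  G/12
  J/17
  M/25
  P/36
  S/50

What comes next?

V/67

Letter — letters move forward 3 places in the alphabet: G, J, M, P, S → V.
For the second component, differences are 5, 8, 11, … (increasing by 3 each time): 12, 17, 25, 36, 50 → 67.
Combining the parts gives V/67.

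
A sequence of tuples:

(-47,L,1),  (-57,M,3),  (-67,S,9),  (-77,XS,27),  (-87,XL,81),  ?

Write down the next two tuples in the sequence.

(-97,L,243), (-107,M,729)

For the first part, −10 each step: -47, -57, -67, -77, -87 → -97 → -107.
Size goes L, M, S, XS, XL → L → M (runs backward through clothing sizes XS→XL).
Third part: ×3 each step, so 1, 3, 9, 27, 81 → 243 → 729.
So the next two tuples are (-97,L,243) and (-107,M,729).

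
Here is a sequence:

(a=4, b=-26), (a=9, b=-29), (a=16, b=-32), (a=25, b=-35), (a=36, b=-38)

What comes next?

(a=49, b=-41)

A — perfect squares: 2², 3², 4², …: 4, 9, 16, 25, 36 → 49.
For the b, −3 each step: -26, -29, -32, -35, -38 → -41.
Combining the parts gives (a=49, b=-41).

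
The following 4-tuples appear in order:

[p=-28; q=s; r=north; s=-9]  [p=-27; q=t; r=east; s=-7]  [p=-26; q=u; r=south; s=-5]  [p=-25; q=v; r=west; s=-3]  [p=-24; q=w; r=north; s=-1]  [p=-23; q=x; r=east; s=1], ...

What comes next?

[p=-22; q=y; r=south; s=3]

For the p, +1 each step: -28, -27, -26, -25, -24, -23 → -22.
Q: s, t, u, v, w, x → y (letters move forward 1 place in the alphabet).
R: north, east, south, west, north, east → south (repeats north → east → south → west).
S: -9, -7, -5, -3, -1, 1 → 3 (+2 each step).
Putting it together: [p=-22; q=y; r=south; s=3].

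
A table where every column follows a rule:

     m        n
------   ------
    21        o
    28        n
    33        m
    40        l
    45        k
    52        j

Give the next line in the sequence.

57  i

Column m: alternating steps +7, +5, +7, +5, …, so 21, 28, 33, 40, 45, 52 → 57.
Column n goes o, n, m, l, k, j → i (letters move back 1 place in the alphabet).
Combining the parts gives 57  i.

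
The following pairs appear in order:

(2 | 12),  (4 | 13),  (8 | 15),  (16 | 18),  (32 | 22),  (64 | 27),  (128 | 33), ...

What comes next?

(256 | 40)

First coordinate goes 2, 4, 8, 16, 32, 64, 128 → 256 (×2 each step).
Second coordinate: differences are 1, 2, 3, … (increasing by 1 each time), so 12, 13, 15, 18, 22, 27, 33 → 40.
Combining the parts gives (256 | 40).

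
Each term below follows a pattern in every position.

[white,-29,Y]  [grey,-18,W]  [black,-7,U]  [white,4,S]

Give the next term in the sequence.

[grey,15,Q]

Shade: repeats white → grey → black, so white, grey, black, white → grey.
Second entry: -29, -18, -7, 4 → 15 (+11 each step).
Letter: Y, W, U, S → Q (letters move back 2 places in the alphabet).
So the next term is [grey,15,Q].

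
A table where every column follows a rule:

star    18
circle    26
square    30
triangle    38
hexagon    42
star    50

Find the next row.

Shape: repeats star → circle → square → triangle → hexagon; star, circle, square, triangle, hexagon, star → circle.
Second component — alternating steps +8, +4, +8, +4, …: 18, 26, 30, 38, 42, 50 → 54.
Combining the parts gives circle  54.

circle  54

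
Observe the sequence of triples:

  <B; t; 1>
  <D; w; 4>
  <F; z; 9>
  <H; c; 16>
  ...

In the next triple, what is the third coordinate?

25

For the first letter, letters move forward 2 places in the alphabet: B, D, F, H → J.
Second letter goes t, w, z, c → f (letters move forward 3 places in the alphabet, wrapping Z→A).
Third coordinate: perfect squares: 1², 2², 3², …; 1, 4, 9, 16 → 25.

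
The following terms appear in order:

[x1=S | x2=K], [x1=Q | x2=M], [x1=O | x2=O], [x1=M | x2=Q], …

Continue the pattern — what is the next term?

[x1=K | x2=S]

X1: letters move back 2 places in the alphabet, so S, Q, O, M → K.
X2 goes K, M, O, Q → S (letters move forward 2 places in the alphabet).
Combining the parts gives [x1=K | x2=S].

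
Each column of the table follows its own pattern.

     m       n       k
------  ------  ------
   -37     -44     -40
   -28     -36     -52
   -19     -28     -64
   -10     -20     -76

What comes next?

Column m: -37, -28, -19, -10 → -1 (+9 each step).
For the column n, +8 each step: -44, -36, -28, -20 → -12.
Column k: -40, -52, -64, -76 → -88 (−12 each step).
Putting it together: -1  -12  -88.

-1  -12  -88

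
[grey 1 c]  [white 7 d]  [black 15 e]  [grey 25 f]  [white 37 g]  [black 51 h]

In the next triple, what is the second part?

67

Shade: grey, white, black, grey, white, black → grey (repeats grey → white → black).
For the second part, differences are 6, 8, 10, … (increasing by 2 each time): 1, 7, 15, 25, 37, 51 → 67.
Letter: letters move forward 1 place in the alphabet; c, d, e, f, g, h → i.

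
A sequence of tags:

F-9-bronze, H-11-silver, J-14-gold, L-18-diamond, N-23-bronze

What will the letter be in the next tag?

Letter — letters move forward 2 places in the alphabet: F, H, J, L, N → P.

P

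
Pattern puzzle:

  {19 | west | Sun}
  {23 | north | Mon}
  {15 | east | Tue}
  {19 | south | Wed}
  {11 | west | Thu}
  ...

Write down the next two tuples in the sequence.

First entry: alternating steps +4, −8, +4, −8, …; 19, 23, 15, 19, 11 → 15 → 7.
Direction: west, north, east, south, west → north → east (repeats west → north → east → south).
Day: runs through the weekdays Mon→Sun, so Sun, Mon, Tue, Wed, Thu → Fri → Sat.
Putting the parts together: {15 | north | Fri} and then {7 | east | Sat}.

{15 | north | Fri}, {7 | east | Sat}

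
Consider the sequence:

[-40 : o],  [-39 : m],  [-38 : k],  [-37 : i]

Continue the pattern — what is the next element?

[-36 : g]

First value: +1 each step; -40, -39, -38, -37 → -36.
Letter: o, m, k, i → g (letters move back 2 places in the alphabet).
So the next element is [-36 : g].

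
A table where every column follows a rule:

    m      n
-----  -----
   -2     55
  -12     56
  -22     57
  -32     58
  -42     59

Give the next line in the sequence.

Column m goes -2, -12, -22, -32, -42 → -52 (−10 each step).
Column n: 55, 56, 57, 58, 59 → 60 (+1 each step).
So the next line is -52  60.

-52  60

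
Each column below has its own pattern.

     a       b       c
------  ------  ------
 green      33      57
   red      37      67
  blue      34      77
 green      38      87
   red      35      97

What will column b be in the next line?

39

Column b — alternating steps +4, −3, +4, −3, …: 33, 37, 34, 38, 35 → 39.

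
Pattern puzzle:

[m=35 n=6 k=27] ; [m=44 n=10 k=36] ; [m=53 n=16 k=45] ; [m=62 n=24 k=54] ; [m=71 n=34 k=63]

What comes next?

[m=80 n=46 k=72]

M goes 35, 44, 53, 62, 71 → 80 (+9 each step).
N: 6, 10, 16, 24, 34 → 46 (differences are 4, 6, 8, … (increasing by 2 each time)).
K: always 8 less than the m; 27, 36, 45, 54, 63 → 72.
Putting it together: [m=80 n=46 k=72].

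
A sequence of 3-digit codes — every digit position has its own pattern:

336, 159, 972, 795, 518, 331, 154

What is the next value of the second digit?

Second digit — +2 each step, mod 10: 3, 5, 7, 9, 1, 3, 5 → 7.

7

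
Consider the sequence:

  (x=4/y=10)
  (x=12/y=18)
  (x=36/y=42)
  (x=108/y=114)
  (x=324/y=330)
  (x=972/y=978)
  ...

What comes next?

(x=2916/y=2922)

For the x, ×3 each step: 4, 12, 36, 108, 324, 972 → 2916.
For the y, always 6 more than the x: 10, 18, 42, 114, 330, 978 → 2922.
Combining the parts gives (x=2916/y=2922).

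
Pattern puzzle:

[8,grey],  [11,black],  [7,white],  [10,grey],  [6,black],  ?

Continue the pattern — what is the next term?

First slot: alternating steps +3, −4, +3, −4, …; 8, 11, 7, 10, 6 → 9.
Shade: repeats grey → black → white; grey, black, white, grey, black → white.
So the next term is [9,white].

[9,white]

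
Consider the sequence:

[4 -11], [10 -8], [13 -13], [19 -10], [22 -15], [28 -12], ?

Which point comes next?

[31 -17]

First slot: 4, 10, 13, 19, 22, 28 → 31 (alternating steps +6, +3, +6, +3, …).
Second slot goes -11, -8, -13, -10, -15, -12 → -17 (alternating steps +3, −5, +3, −5, …).
Combining the parts gives [31 -17].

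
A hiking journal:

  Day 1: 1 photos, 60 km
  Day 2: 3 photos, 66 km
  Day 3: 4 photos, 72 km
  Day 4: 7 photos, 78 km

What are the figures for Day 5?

11 photos, 84 km

Photos: each term is the sum of the two before it; 1, 3, 4, 7 → 11.
Km: +6 each step, so 60, 66, 72, 78 → 84.
So the next record is 11 photos, 84 km.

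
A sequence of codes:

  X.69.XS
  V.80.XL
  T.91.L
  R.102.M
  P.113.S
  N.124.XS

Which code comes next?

L.135.XL

Letter: letters move back 2 places in the alphabet, so X, V, T, R, P, N → L.
Second component goes 69, 80, 91, 102, 113, 124 → 135 (+11 each step).
Size — repeats XS → XL → L → M → S: XS, XL, L, M, S, XS → XL.
So the next code is L.135.XL.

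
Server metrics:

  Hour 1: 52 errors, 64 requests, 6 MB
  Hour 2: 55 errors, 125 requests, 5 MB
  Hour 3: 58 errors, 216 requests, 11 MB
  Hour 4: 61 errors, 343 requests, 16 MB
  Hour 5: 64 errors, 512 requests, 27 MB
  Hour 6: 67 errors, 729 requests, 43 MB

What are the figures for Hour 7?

Errors: +3 each step; 52, 55, 58, 61, 64, 67 → 70.
Requests: perfect cubes: 4³, 5³, 6³, …; 64, 125, 216, 343, 512, 729 → 1000.
MB — each term is the sum of the two before it: 6, 5, 11, 16, 27, 43 → 70.
Putting it together: 70 errors, 1000 requests, 70 MB.

70 errors, 1000 requests, 70 MB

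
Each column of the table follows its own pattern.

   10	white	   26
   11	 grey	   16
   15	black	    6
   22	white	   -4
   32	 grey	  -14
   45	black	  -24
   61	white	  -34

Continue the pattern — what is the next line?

80  grey  -44

First component: 10, 11, 15, 22, 32, 45, 61 → 80 (differences are 1, 4, 7, … (increasing by 3 each time)).
Shade: repeats white → grey → black; white, grey, black, white, grey, black, white → grey.
For the third component, −10 each step: 26, 16, 6, -4, -14, -24, -34 → -44.
So the next line is 80  grey  -44.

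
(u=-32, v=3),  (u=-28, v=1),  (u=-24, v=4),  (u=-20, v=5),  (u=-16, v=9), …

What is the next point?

U: +4 each step, so -32, -28, -24, -20, -16 → -12.
V — each term is the sum of the two before it: 3, 1, 4, 5, 9 → 14.
Combining the parts gives (u=-12, v=14).

(u=-12, v=14)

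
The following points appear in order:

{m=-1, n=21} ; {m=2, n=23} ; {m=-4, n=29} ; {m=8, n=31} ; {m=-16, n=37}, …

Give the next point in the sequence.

{m=32, n=39}

For the m, ×(-2) each step: -1, 2, -4, 8, -16 → 32.
For the n, alternating steps +2, +6, +2, +6, …: 21, 23, 29, 31, 37 → 39.
So the next point is {m=32, n=39}.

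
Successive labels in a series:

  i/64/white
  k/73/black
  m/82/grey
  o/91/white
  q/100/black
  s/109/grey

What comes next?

u/118/white

For the letter, letters move forward 2 places in the alphabet: i, k, m, o, q, s → u.
Second component: +9 each step; 64, 73, 82, 91, 100, 109 → 118.
Shade: repeats white → black → grey; white, black, grey, white, black, grey → white.
Combining the parts gives u/118/white.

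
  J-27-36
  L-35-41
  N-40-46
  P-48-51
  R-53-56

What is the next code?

T-61-61

Letter: letters move forward 2 places in the alphabet, so J, L, N, P, R → T.
Second component: 27, 35, 40, 48, 53 → 61 (alternating steps +8, +5, +8, +5, …).
Third component — +5 each step: 36, 41, 46, 51, 56 → 61.
So the next code is T-61-61.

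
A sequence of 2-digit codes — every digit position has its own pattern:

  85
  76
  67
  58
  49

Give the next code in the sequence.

First digit: 8, 7, 6, 5, 4 → 3 (−1 each step, mod 10).
Second digit goes 5, 6, 7, 8, 9 → 0 (+1 each step, mod 10).
So the next code is 30.

30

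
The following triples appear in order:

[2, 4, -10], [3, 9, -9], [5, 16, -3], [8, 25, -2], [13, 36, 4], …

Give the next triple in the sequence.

[21, 49, 5]

First part goes 2, 3, 5, 8, 13 → 21 (each term is the sum of the two before it).
Second part — perfect squares: 2², 3², 4², …: 4, 9, 16, 25, 36 → 49.
Third part: alternating steps +1, +6, +1, +6, …, so -10, -9, -3, -2, 4 → 5.
Combining the parts gives [21, 49, 5].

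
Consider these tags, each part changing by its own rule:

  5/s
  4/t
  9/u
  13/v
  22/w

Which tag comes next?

35/x

First component goes 5, 4, 9, 13, 22 → 35 (each term is the sum of the two before it).
Letter goes s, t, u, v, w → x (letters move forward 1 place in the alphabet).
Combining the parts gives 35/x.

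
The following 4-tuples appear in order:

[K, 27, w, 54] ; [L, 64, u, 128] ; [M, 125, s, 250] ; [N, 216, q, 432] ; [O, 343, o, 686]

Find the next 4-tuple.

First letter — letters move forward 1 place in the alphabet: K, L, M, N, O → P.
Second coordinate: 27, 64, 125, 216, 343 → 512 (perfect cubes: 3³, 4³, 5³, …).
Second letter: letters move back 2 places in the alphabet, so w, u, s, q, o → m.
Fourth coordinate: 54, 128, 250, 432, 686 → 1024 (always 2 × the second coordinate).
Putting it together: [P, 512, m, 1024].

[P, 512, m, 1024]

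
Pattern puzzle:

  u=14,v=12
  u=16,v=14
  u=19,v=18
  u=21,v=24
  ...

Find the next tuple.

U: 14, 16, 19, 21 → 24 (alternating steps +2, +3, +2, +3, …).
For the v, differences are 2, 4, 6, … (increasing by 2 each time): 12, 14, 18, 24 → 32.
So the next tuple is u=24,v=32.

u=24,v=32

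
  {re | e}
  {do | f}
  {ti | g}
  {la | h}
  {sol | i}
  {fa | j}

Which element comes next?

Note: runs backward through the solfège scale do→ti, so re, do, ti, la, sol, fa → mi.
For the letter, letters move forward 1 place in the alphabet: e, f, g, h, i, j → k.
Combining the parts gives {mi | k}.

{mi | k}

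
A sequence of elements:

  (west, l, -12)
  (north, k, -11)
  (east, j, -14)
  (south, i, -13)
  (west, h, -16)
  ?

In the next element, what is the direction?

north

Direction goes west, north, east, south, west → north (repeats west → north → east → south).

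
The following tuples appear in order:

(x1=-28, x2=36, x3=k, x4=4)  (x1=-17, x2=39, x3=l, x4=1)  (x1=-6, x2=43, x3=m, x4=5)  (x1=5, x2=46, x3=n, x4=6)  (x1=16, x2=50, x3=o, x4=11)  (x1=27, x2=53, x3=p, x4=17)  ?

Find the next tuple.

X1 — +11 each step: -28, -17, -6, 5, 16, 27 → 38.
For the x2, alternating steps +3, +4, +3, +4, …: 36, 39, 43, 46, 50, 53 → 57.
X3 — letters move forward 1 place in the alphabet: k, l, m, n, o, p → q.
For the x4, each term is the sum of the two before it: 4, 1, 5, 6, 11, 17 → 28.
Combining the parts gives (x1=38, x2=57, x3=q, x4=28).

(x1=38, x2=57, x3=q, x4=28)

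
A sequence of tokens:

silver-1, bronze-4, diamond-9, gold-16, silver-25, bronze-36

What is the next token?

Rank: silver, bronze, diamond, gold, silver, bronze → diamond (repeats silver → bronze → diamond → gold).
Second component: 1, 4, 9, 16, 25, 36 → 49 (perfect squares: 1², 2², 3², …).
So the next token is diamond-49.

diamond-49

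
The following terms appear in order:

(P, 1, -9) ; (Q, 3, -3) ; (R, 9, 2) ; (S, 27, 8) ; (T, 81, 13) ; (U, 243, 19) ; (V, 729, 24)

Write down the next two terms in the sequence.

Letter: letters move forward 1 place in the alphabet; P, Q, R, S, T, U, V → W → X.
Second part: ×3 each step; 1, 3, 9, 27, 81, 243, 729 → 2187 → 6561.
Third part: alternating steps +6, +5, +6, +5, …, so -9, -3, 2, 8, 13, 19, 24 → 30 → 35.
Putting the parts together: (W, 2187, 30) and then (X, 6561, 35).

(W, 2187, 30), (X, 6561, 35)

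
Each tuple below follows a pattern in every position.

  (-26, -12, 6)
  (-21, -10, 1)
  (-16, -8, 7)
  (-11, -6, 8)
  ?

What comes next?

First value — +5 each step: -26, -21, -16, -11 → -6.
Second value: -12, -10, -8, -6 → -4 (+2 each step).
Third value — each term is the sum of the two before it: 6, 1, 7, 8 → 15.
So the next tuple is (-6, -4, 15).

(-6, -4, 15)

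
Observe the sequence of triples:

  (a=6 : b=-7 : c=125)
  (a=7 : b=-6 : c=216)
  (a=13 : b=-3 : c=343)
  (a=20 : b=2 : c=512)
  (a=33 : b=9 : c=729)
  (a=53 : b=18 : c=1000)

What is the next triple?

(a=86 : b=29 : c=1331)

A: each term is the sum of the two before it; 6, 7, 13, 20, 33, 53 → 86.
B: differences are 1, 3, 5, … (increasing by 2 each time); -7, -6, -3, 2, 9, 18 → 29.
C: perfect cubes: 5³, 6³, 7³, …; 125, 216, 343, 512, 729, 1000 → 1331.
Combining the parts gives (a=86 : b=29 : c=1331).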